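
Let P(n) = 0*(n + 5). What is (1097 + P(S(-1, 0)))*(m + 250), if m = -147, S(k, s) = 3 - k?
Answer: 112991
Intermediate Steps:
P(n) = 0 (P(n) = 0*(5 + n) = 0)
(1097 + P(S(-1, 0)))*(m + 250) = (1097 + 0)*(-147 + 250) = 1097*103 = 112991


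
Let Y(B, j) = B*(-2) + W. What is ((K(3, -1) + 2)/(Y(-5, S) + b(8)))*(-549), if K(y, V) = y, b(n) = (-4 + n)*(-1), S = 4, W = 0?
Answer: -915/2 ≈ -457.50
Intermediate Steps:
b(n) = 4 - n
Y(B, j) = -2*B (Y(B, j) = B*(-2) + 0 = -2*B + 0 = -2*B)
((K(3, -1) + 2)/(Y(-5, S) + b(8)))*(-549) = ((3 + 2)/(-2*(-5) + (4 - 1*8)))*(-549) = (5/(10 + (4 - 8)))*(-549) = (5/(10 - 4))*(-549) = (5/6)*(-549) = (5*(⅙))*(-549) = (⅚)*(-549) = -915/2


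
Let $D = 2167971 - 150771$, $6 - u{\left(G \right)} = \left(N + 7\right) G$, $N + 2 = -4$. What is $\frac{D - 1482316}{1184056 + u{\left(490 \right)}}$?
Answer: $\frac{133721}{295893} \approx 0.45192$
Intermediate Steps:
$N = -6$ ($N = -2 - 4 = -6$)
$u{\left(G \right)} = 6 - G$ ($u{\left(G \right)} = 6 - \left(-6 + 7\right) G = 6 - 1 G = 6 - G$)
$D = 2017200$ ($D = 2167971 - 150771 = 2017200$)
$\frac{D - 1482316}{1184056 + u{\left(490 \right)}} = \frac{2017200 - 1482316}{1184056 + \left(6 - 490\right)} = \frac{534884}{1184056 - 484} = \frac{534884}{1183572} = 534884 \cdot \frac{1}{1183572} = \frac{133721}{295893}$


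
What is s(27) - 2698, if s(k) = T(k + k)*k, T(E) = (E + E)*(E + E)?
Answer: 312230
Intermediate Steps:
T(E) = 4*E² (T(E) = (2*E)*(2*E) = 4*E²)
s(k) = 16*k³ (s(k) = (4*(k + k)²)*k = (4*(2*k)²)*k = (4*(4*k²))*k = (16*k²)*k = 16*k³)
s(27) - 2698 = 16*27³ - 2698 = 16*19683 - 2698 = 314928 - 2698 = 312230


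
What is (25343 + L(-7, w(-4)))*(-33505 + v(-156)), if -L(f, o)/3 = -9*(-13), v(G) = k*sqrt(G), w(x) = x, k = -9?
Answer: -837356960 - 449856*I*sqrt(39) ≈ -8.3736e+8 - 2.8093e+6*I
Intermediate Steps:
v(G) = -9*sqrt(G)
L(f, o) = -351 (L(f, o) = -(-27)*(-13) = -3*117 = -351)
(25343 + L(-7, w(-4)))*(-33505 + v(-156)) = (25343 - 351)*(-33505 - 18*I*sqrt(39)) = 24992*(-33505 - 18*I*sqrt(39)) = -837356960 - 449856*I*sqrt(39)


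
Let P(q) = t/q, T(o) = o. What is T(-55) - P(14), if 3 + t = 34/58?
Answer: -1590/29 ≈ -54.828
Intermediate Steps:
t = -70/29 (t = -3 + 34/58 = -3 + 34*(1/58) = -3 + 17/29 = -70/29 ≈ -2.4138)
P(q) = -70/(29*q)
T(-55) - P(14) = -55 - (-70)/(29*14) = -55 - 1*(-5/29) = -55 + 5/29 = -1590/29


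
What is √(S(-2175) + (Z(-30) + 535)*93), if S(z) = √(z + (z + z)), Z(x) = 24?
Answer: √(51987 + 15*I*√29) ≈ 228.01 + 0.177*I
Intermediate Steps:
S(z) = √3*√z (S(z) = √(z + 2*z) = √(3*z) = √3*√z)
√(S(-2175) + (Z(-30) + 535)*93) = √(√3*√(-2175) + (24 + 535)*93) = √(√3*(5*I*√87) + 559*93) = √(15*I*√29 + 51987) = √(51987 + 15*I*√29)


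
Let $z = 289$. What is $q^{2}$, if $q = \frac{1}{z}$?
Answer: $\frac{1}{83521} \approx 1.1973 \cdot 10^{-5}$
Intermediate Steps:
$q = \frac{1}{289} \approx 0.0034602$
$q^{2} = \left(\frac{1}{289}\right)^{2} = \frac{1}{83521}$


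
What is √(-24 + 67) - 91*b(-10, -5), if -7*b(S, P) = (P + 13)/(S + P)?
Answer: -104/15 + √43 ≈ -0.37590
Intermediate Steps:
b(S, P) = -(13 + P)/(7*(P + S)) (b(S, P) = -(P + 13)/(7*(S + P)) = -(13 + P)/(7*(P + S)))
√(-24 + 67) - 91*b(-10, -5) = √(-24 + 67) - 13*(-13 - 1*(-5))/(-5 - 10) = √43 - 13*(-13 + 5)/(-15) = √43 - 13*(-1)*(-8)/15 = √43 - 91*8/105 = √43 - 104/15 = -104/15 + √43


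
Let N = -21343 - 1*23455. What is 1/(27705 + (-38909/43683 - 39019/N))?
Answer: 1956911034/54216181618565 ≈ 3.6095e-5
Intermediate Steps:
N = -44798 (N = -21343 - 23455 = -44798)
1/(27705 + (-38909/43683 - 39019/N)) = 1/(27705 + (-38909/43683 - 39019/(-44798))) = 1/(27705 + (-38909*1/43683 - 39019*(-1/44798))) = 1/(27705 + (-38909/43683 + 39019/44798)) = 1/(27705 - 38578405/1956911034) = 1/(54216181618565/1956911034) = 1956911034/54216181618565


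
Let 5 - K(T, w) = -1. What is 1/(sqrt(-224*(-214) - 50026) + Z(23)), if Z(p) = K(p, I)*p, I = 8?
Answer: 69/10567 - I*sqrt(2090)/21134 ≈ 0.0065298 - 0.0021632*I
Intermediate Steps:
K(T, w) = 6 (K(T, w) = 5 - 1*(-1) = 5 + 1 = 6)
Z(p) = 6*p
1/(sqrt(-224*(-214) - 50026) + Z(23)) = 1/(sqrt(-224*(-214) - 50026) + 6*23) = 1/(sqrt(47936 - 50026) + 138) = 1/(sqrt(-2090) + 138) = 1/(I*sqrt(2090) + 138) = 1/(138 + I*sqrt(2090))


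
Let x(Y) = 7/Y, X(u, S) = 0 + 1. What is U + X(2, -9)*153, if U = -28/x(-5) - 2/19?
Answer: 3285/19 ≈ 172.89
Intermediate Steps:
X(u, S) = 1
U = 378/19 (U = -28/(7/(-5)) - 2/19 = -28/(7*(-⅕)) - 2*1/19 = -28/(-7/5) - 2/19 = -28*(-5/7) - 2/19 = 20 - 2/19 = 378/19 ≈ 19.895)
U + X(2, -9)*153 = 378/19 + 1*153 = 378/19 + 153 = 3285/19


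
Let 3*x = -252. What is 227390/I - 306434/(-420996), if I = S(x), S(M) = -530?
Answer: -4778393521/11156394 ≈ -428.31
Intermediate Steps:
x = -84 (x = (⅓)*(-252) = -84)
I = -530
227390/I - 306434/(-420996) = 227390/(-530) - 306434/(-420996) = 227390*(-1/530) - 306434*(-1/420996) = -22739/53 + 153217/210498 = -4778393521/11156394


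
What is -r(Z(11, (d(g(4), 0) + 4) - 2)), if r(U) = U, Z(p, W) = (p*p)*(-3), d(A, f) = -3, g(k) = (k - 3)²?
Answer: 363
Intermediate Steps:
g(k) = (-3 + k)²
Z(p, W) = -3*p² (Z(p, W) = p²*(-3) = -3*p²)
-r(Z(11, (d(g(4), 0) + 4) - 2)) = -(-3)*11² = -(-3)*121 = -1*(-363) = 363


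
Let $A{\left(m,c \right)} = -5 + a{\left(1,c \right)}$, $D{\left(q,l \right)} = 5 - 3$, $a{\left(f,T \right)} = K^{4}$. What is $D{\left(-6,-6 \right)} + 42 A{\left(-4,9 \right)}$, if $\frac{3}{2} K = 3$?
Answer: $464$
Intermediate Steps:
$K = 2$ ($K = \frac{2}{3} \cdot 3 = 2$)
$a{\left(f,T \right)} = 16$ ($a{\left(f,T \right)} = 2^{4} = 16$)
$D{\left(q,l \right)} = 2$
$A{\left(m,c \right)} = 11$ ($A{\left(m,c \right)} = -5 + 16 = 11$)
$D{\left(-6,-6 \right)} + 42 A{\left(-4,9 \right)} = 2 + 42 \cdot 11 = 2 + 462 = 464$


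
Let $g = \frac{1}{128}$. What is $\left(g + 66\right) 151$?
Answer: $\frac{1275799}{128} \approx 9967.2$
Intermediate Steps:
$g = \frac{1}{128} \approx 0.0078125$
$\left(g + 66\right) 151 = \left(\frac{1}{128} + 66\right) 151 = \frac{8449}{128} \cdot 151 = \frac{1275799}{128}$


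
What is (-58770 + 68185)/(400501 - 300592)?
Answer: 9415/99909 ≈ 0.094236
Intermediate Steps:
(-58770 + 68185)/(400501 - 300592) = 9415/99909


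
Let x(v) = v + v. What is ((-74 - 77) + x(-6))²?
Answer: 26569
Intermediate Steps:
x(v) = 2*v
((-74 - 77) + x(-6))² = ((-74 - 77) + 2*(-6))² = (-151 - 12)² = (-163)² = 26569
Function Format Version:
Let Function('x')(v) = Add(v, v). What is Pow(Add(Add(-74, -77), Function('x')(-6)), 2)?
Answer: 26569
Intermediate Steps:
Function('x')(v) = Mul(2, v)
Pow(Add(Add(-74, -77), Function('x')(-6)), 2) = Pow(Add(Add(-74, -77), Mul(2, -6)), 2) = Pow(Add(-151, -12), 2) = Pow(-163, 2) = 26569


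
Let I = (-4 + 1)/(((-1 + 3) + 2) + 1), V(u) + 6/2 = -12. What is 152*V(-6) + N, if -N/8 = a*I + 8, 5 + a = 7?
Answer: -11672/5 ≈ -2334.4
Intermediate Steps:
a = 2 (a = -5 + 7 = 2)
V(u) = -15 (V(u) = -3 - 12 = -15)
I = -3/5 (I = -3/((2 + 2) + 1) = -3/(4 + 1) = -3/5 ≈ -0.60000)
N = -272/5 (N = -8*(2*(-3/5) + 8) = -8*(-6/5 + 8) = -8*34/5 = -272/5 ≈ -54.400)
152*V(-6) + N = 152*(-15) - 272/5 = -2280 - 272/5 = -11672/5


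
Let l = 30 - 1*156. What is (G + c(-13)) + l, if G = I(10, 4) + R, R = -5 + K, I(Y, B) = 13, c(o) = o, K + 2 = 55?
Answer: -78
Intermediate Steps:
K = 53 (K = -2 + 55 = 53)
l = -126 (l = 30 - 156 = -126)
R = 48 (R = -5 + 53 = 48)
G = 61 (G = 13 + 48 = 61)
(G + c(-13)) + l = (61 - 13) - 126 = 48 - 126 = -78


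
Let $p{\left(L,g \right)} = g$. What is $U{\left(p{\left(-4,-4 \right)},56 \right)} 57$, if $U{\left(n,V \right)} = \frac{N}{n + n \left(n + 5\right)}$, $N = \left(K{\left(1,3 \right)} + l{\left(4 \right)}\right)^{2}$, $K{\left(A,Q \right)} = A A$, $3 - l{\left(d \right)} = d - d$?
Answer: $-114$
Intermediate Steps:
$l{\left(d \right)} = 3$ ($l{\left(d \right)} = 3 - \left(d - d\right) = 3 - 0 = 3 + 0 = 3$)
$K{\left(A,Q \right)} = A^{2}$
$N = 16$ ($N = \left(1^{2} + 3\right)^{2} = \left(1 + 3\right)^{2} = 4^{2} = 16$)
$U{\left(n,V \right)} = \frac{16}{n + n \left(5 + n\right)}$ ($U{\left(n,V \right)} = \frac{16}{n + n \left(n + 5\right)} = \frac{16}{n + n \left(5 + n\right)}$)
$U{\left(p{\left(-4,-4 \right)},56 \right)} 57 = \frac{16}{\left(-4\right) \left(6 - 4\right)} 57 = 16 \left(- \frac{1}{4}\right) \frac{1}{2} \cdot 57 = \left(-2\right) 57 = -114$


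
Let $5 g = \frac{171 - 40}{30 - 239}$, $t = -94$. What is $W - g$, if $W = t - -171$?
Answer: $\frac{80596}{1045} \approx 77.125$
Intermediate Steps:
$W = 77$ ($W = -94 - -171 = -94 + 171 = 77$)
$g = - \frac{131}{1045}$ ($g = \frac{\left(171 - 40\right) \frac{1}{30 - 239}}{5} = \frac{131 \frac{1}{-209}}{5} = \frac{131 \left(- \frac{1}{209}\right)}{5} = \frac{1}{5} \left(- \frac{131}{209}\right) = - \frac{131}{1045} \approx -0.12536$)
$W - g = 77 - - \frac{131}{1045} = 77 + \frac{131}{1045} = \frac{80596}{1045}$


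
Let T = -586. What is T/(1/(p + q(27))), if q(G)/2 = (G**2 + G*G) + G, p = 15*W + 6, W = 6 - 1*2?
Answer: -1779096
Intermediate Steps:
W = 4 (W = 6 - 2 = 4)
p = 66 (p = 15*4 + 6 = 60 + 6 = 66)
q(G) = 2*G + 4*G**2 (q(G) = 2*((G**2 + G*G) + G) = 2*((G**2 + G**2) + G) = 2*(2*G**2 + G) = 2*(G + 2*G**2) = 2*G + 4*G**2)
T/(1/(p + q(27))) = -586/(1/(66 + 2*27*(1 + 2*27))) = -586/(1/(66 + 2*27*(1 + 54))) = -586/(1/(66 + 2*27*55)) = -586/(1/(66 + 2970)) = -586/(1/3036) = -586/1/3036 = -586*3036 = -1779096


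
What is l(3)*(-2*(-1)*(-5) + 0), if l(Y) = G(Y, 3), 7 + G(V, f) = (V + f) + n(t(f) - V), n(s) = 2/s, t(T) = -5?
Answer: 25/2 ≈ 12.500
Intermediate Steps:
G(V, f) = -7 + V + f + 2/(-5 - V) (G(V, f) = -7 + ((V + f) + 2/(-5 - V)) = -7 + (V + f + 2/(-5 - V)) = -7 + V + f + 2/(-5 - V))
l(Y) = (-2 + (-4 + Y)*(5 + Y))/(5 + Y) (l(Y) = (-2 + (5 + Y)*(-7 + Y + 3))/(5 + Y) = (-2 + (5 + Y)*(-4 + Y))/(5 + Y) = (-2 + (-4 + Y)*(5 + Y))/(5 + Y))
l(3)*(-2*(-1)*(-5) + 0) = ((-22 + 3 + 3²)/(5 + 3))*(-2*(-1)*(-5) + 0) = ((-22 + 3 + 9)/8)*(2*(-5) + 0) = ((⅛)*(-10))*(-10 + 0) = -5/4*(-10) = 25/2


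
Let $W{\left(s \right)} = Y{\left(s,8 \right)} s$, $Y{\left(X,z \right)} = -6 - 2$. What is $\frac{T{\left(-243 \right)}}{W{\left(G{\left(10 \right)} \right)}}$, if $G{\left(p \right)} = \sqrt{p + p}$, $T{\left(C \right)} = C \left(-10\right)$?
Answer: $- \frac{243 \sqrt{5}}{8} \approx -67.921$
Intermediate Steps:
$Y{\left(X,z \right)} = -8$
$T{\left(C \right)} = - 10 C$
$G{\left(p \right)} = \sqrt{2} \sqrt{p}$ ($G{\left(p \right)} = \sqrt{2 p} = \sqrt{2} \sqrt{p}$)
$W{\left(s \right)} = - 8 s$
$\frac{T{\left(-243 \right)}}{W{\left(G{\left(10 \right)} \right)}} = \frac{\left(-10\right) \left(-243\right)}{\left(-8\right) \sqrt{2} \sqrt{10}} = \frac{2430}{\left(-8\right) 2 \sqrt{5}} = \frac{2430}{\left(-16\right) \sqrt{5}} = 2430 \left(- \frac{\sqrt{5}}{80}\right) = - \frac{243 \sqrt{5}}{8}$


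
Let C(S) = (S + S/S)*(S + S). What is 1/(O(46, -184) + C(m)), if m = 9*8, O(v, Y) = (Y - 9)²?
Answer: 1/47761 ≈ 2.0938e-5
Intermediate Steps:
O(v, Y) = (-9 + Y)²
m = 72
C(S) = 2*S*(1 + S) (C(S) = (S + 1)*(2*S) = (1 + S)*(2*S) = 2*S*(1 + S))
1/(O(46, -184) + C(m)) = 1/((-9 - 184)² + 2*72*(1 + 72)) = 1/((-193)² + 2*72*73) = 1/(37249 + 10512) = 1/47761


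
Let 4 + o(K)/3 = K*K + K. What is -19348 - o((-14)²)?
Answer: -135172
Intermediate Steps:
o(K) = -12 + 3*K + 3*K² (o(K) = -12 + 3*(K*K + K) = -12 + 3*(K² + K) = -12 + 3*(K + K²) = -12 + (3*K + 3*K²) = -12 + 3*K + 3*K²)
-19348 - o((-14)²) = -19348 - (-12 + 3*(-14)² + 3*((-14)²)²) = -19348 - (-12 + 3*196 + 3*196²) = -19348 - (-12 + 588 + 3*38416) = -19348 - (-12 + 588 + 115248) = -19348 - 1*115824 = -19348 - 115824 = -135172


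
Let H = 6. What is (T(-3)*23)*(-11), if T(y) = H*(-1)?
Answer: 1518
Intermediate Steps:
T(y) = -6 (T(y) = 6*(-1) = -6)
(T(-3)*23)*(-11) = -6*23*(-11) = -138*(-11) = 1518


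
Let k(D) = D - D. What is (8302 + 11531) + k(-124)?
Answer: 19833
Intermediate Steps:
k(D) = 0
(8302 + 11531) + k(-124) = (8302 + 11531) + 0 = 19833 + 0 = 19833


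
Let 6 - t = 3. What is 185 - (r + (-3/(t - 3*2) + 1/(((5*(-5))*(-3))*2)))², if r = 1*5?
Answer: 3350699/22500 ≈ 148.92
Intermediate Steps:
t = 3 (t = 6 - 1*3 = 6 - 3 = 3)
r = 5
185 - (r + (-3/(t - 3*2) + 1/(((5*(-5))*(-3))*2)))² = 185 - (5 + (-3/(3 - 3*2) + 1/(((5*(-5))*(-3))*2)))² = 185 - (5 + (-3/(3 - 6) + (½)/(-25*(-3))))² = 185 - (5 + (-3/(-3) + (½)/75))² = 185 - (5 + (-3*(-⅓) + (1/75)*(½)))² = 185 - (5 + (1 + 1/150))² = 185 - (5 + 151/150)² = 185 - (901/150)² = 185 - 1*811801/22500 = 185 - 811801/22500 = 3350699/22500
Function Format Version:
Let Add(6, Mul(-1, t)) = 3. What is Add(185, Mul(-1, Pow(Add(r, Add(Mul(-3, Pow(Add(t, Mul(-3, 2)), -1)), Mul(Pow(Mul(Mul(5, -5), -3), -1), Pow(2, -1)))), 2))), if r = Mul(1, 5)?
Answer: Rational(3350699, 22500) ≈ 148.92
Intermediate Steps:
t = 3 (t = Add(6, Mul(-1, 3)) = Add(6, -3) = 3)
r = 5
Add(185, Mul(-1, Pow(Add(r, Add(Mul(-3, Pow(Add(t, Mul(-3, 2)), -1)), Mul(Pow(Mul(Mul(5, -5), -3), -1), Pow(2, -1)))), 2))) = Add(185, Mul(-1, Pow(Add(5, Add(Mul(-3, Pow(Add(3, Mul(-3, 2)), -1)), Mul(Pow(Mul(Mul(5, -5), -3), -1), Pow(2, -1)))), 2))) = Add(185, Mul(-1, Pow(Add(5, Add(Mul(-3, Pow(Add(3, -6), -1)), Mul(Pow(Mul(-25, -3), -1), Rational(1, 2)))), 2))) = Add(185, Mul(-1, Pow(Add(5, Add(Mul(-3, Pow(-3, -1)), Mul(Pow(75, -1), Rational(1, 2)))), 2))) = Add(185, Mul(-1, Pow(Add(5, Add(Mul(-3, Rational(-1, 3)), Mul(Rational(1, 75), Rational(1, 2)))), 2))) = Add(185, Mul(-1, Pow(Add(5, Add(1, Rational(1, 150))), 2))) = Add(185, Mul(-1, Pow(Add(5, Rational(151, 150)), 2))) = Add(185, Mul(-1, Pow(Rational(901, 150), 2))) = Add(185, Mul(-1, Rational(811801, 22500))) = Add(185, Rational(-811801, 22500)) = Rational(3350699, 22500)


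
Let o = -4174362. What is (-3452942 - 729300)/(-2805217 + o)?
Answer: 4182242/6979579 ≈ 0.59921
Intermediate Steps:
(-3452942 - 729300)/(-2805217 + o) = (-3452942 - 729300)/(-2805217 - 4174362) = -4182242/(-6979579) = -4182242*(-1/6979579) = 4182242/6979579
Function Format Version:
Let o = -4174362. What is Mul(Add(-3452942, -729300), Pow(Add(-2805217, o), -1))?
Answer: Rational(4182242, 6979579) ≈ 0.59921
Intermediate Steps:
Mul(Add(-3452942, -729300), Pow(Add(-2805217, o), -1)) = Mul(Add(-3452942, -729300), Pow(Add(-2805217, -4174362), -1)) = Mul(-4182242, Pow(-6979579, -1)) = Mul(-4182242, Rational(-1, 6979579)) = Rational(4182242, 6979579)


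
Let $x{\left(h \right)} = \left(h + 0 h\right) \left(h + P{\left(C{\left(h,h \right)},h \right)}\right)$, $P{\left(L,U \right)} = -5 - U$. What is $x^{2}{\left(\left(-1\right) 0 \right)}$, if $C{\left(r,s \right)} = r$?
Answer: $0$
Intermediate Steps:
$x{\left(h \right)} = - 5 h$ ($x{\left(h \right)} = \left(h + 0 h\right) \left(h - \left(5 + h\right)\right) = \left(h + 0\right) \left(-5\right) = h \left(-5\right) = - 5 h$)
$x^{2}{\left(\left(-1\right) 0 \right)} = \left(- 5 \left(\left(-1\right) 0\right)\right)^{2} = \left(\left(-5\right) 0\right)^{2} = 0^{2} = 0$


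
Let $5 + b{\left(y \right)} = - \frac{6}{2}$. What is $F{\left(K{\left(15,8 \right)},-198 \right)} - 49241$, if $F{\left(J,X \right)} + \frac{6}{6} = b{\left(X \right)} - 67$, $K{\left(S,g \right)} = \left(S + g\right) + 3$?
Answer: $-49317$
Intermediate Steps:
$b{\left(y \right)} = -8$ ($b{\left(y \right)} = -5 - \frac{6}{2} = -5 - 3 = -8$)
$K{\left(S,g \right)} = 3 + S + g$
$F{\left(J,X \right)} = -76$ ($F{\left(J,X \right)} = -1 - 75 = -76$)
$F{\left(K{\left(15,8 \right)},-198 \right)} - 49241 = -76 - 49241 = -49317$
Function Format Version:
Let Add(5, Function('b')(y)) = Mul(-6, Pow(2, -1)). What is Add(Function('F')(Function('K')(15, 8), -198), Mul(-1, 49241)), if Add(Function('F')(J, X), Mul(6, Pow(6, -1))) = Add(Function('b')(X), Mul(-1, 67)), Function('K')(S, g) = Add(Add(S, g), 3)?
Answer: -49317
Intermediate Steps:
Function('b')(y) = -8 (Function('b')(y) = Add(-5, Mul(-6, Pow(2, -1))) = Add(-5, Mul(-6, Rational(1, 2))) = Add(-5, -3) = -8)
Function('K')(S, g) = Add(3, S, g)
Function('F')(J, X) = -76 (Function('F')(J, X) = Add(-1, Add(-8, Mul(-1, 67))) = Add(-1, Add(-8, -67)) = Add(-1, -75) = -76)
Add(Function('F')(Function('K')(15, 8), -198), Mul(-1, 49241)) = Add(-76, Mul(-1, 49241)) = Add(-76, -49241) = -49317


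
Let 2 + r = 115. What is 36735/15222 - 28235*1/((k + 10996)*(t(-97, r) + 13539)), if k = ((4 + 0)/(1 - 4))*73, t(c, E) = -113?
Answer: 2687418700175/1113683370352 ≈ 2.4131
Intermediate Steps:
r = 113 (r = -2 + 115 = 113)
k = -292/3 (k = (4/(-3))*73 = (4*(-⅓))*73 = -4/3*73 = -292/3 ≈ -97.333)
36735/15222 - 28235*1/((k + 10996)*(t(-97, r) + 13539)) = 36735/15222 - 28235*1/((-113 + 13539)*(-292/3 + 10996)) = 36735*(1/15222) - 28235/(13426*(32696/3)) = 12245/5074 - 28235/438976496/3 = 12245/5074 - 28235*3/438976496 = 12245/5074 - 84705/438976496 = 2687418700175/1113683370352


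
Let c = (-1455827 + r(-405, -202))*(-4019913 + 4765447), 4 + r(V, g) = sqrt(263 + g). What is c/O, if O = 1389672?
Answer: -60298417153/77204 + 372767*sqrt(61)/694836 ≈ -7.8102e+5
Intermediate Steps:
r(V, g) = -4 + sqrt(263 + g)
c = -1085371508754 + 745534*sqrt(61) (c = (-1455827 + (-4 + sqrt(263 - 202)))*(-4019913 + 4765447) = (-1455827 + (-4 + sqrt(61)))*745534 = (-1455831 + sqrt(61))*745534 = -1085371508754 + 745534*sqrt(61) ≈ -1.0854e+12)
c/O = (-1085371508754 + 745534*sqrt(61))/1389672 = (-1085371508754 + 745534*sqrt(61))*(1/1389672) = -60298417153/77204 + 372767*sqrt(61)/694836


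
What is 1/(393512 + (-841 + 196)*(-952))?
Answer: 1/1007552 ≈ 9.9250e-7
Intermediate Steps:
1/(393512 + (-841 + 196)*(-952)) = 1/(393512 - 645*(-952)) = 1/(393512 + 614040) = 1/1007552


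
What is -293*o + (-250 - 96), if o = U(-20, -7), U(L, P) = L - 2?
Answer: 6100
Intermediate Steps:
U(L, P) = -2 + L
o = -22 (o = -2 - 20 = -22)
-293*o + (-250 - 96) = -293*(-22) + (-250 - 96) = 6446 - 346 = 6100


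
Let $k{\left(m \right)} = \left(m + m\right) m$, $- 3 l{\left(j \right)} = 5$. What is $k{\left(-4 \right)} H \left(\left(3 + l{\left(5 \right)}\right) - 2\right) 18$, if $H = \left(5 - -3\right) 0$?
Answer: $0$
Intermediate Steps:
$l{\left(j \right)} = - \frac{5}{3}$ ($l{\left(j \right)} = \left(- \frac{1}{3}\right) 5 = - \frac{5}{3}$)
$H = 0$ ($H = \left(5 + 3\right) 0 = 8 \cdot 0 = 0$)
$k{\left(m \right)} = 2 m^{2}$ ($k{\left(m \right)} = 2 m m = 2 m^{2}$)
$k{\left(-4 \right)} H \left(\left(3 + l{\left(5 \right)}\right) - 2\right) 18 = 2 \left(-4\right)^{2} \cdot 0 \left(\left(3 - \frac{5}{3}\right) - 2\right) 18 = 2 \cdot 16 \cdot 0 \left(\frac{4}{3} - 2\right) 18 = 32 \cdot 0 \left(- \frac{2}{3}\right) 18 = 32 \cdot 0 \cdot 18 = 0 \cdot 18 = 0$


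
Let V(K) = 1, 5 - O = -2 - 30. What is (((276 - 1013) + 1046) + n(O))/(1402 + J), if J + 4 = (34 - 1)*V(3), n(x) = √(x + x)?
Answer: 103/477 + √74/1431 ≈ 0.22194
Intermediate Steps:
O = 37 (O = 5 - (-2 - 30) = 5 - 1*(-32) = 5 + 32 = 37)
n(x) = √2*√x (n(x) = √(2*x) = √2*√x)
J = 29 (J = -4 + (34 - 1)*1 = -4 + 33*1 = -4 + 33 = 29)
(((276 - 1013) + 1046) + n(O))/(1402 + J) = (((276 - 1013) + 1046) + √2*√37)/(1402 + 29) = ((-737 + 1046) + √74)/1431 = (309 + √74)*(1/1431) = 103/477 + √74/1431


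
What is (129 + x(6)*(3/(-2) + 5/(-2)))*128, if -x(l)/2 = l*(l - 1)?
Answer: 47232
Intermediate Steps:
x(l) = -2*l*(-1 + l) (x(l) = -2*l*(l - 1) = -2*l*(-1 + l))
(129 + x(6)*(3/(-2) + 5/(-2)))*128 = (129 + (2*6*(1 - 1*6))*(3/(-2) + 5/(-2)))*128 = (129 + (2*6*(1 - 6))*(3*(-1/2) + 5*(-1/2)))*128 = (129 + (2*6*(-5))*(-3/2 - 5/2))*128 = (129 - 60*(-4))*128 = (129 + 240)*128 = 369*128 = 47232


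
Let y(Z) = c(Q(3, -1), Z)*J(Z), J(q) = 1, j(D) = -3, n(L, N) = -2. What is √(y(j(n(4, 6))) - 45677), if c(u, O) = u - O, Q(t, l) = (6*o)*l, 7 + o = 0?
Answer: 8*I*√713 ≈ 213.62*I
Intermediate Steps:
o = -7 (o = -7 + 0 = -7)
Q(t, l) = -42*l (Q(t, l) = (6*(-7))*l = -42*l)
y(Z) = 42 - Z (y(Z) = (-42*(-1) - Z)*1 = (42 - Z)*1 = 42 - Z)
√(y(j(n(4, 6))) - 45677) = √((42 - 1*(-3)) - 45677) = √((42 + 3) - 45677) = √(45 - 45677) = √(-45632) = 8*I*√713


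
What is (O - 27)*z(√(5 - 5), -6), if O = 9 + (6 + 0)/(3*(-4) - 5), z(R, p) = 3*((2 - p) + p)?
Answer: -1872/17 ≈ -110.12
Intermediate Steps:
z(R, p) = 6 (z(R, p) = 3*2 = 6)
O = 147/17 (O = 9 + 6/(-12 - 5) = 9 + 6/(-17) = 9 + 6*(-1/17) = 9 - 6/17 = 147/17 ≈ 8.6471)
(O - 27)*z(√(5 - 5), -6) = (147/17 - 27)*6 = -312/17*6 = -1872/17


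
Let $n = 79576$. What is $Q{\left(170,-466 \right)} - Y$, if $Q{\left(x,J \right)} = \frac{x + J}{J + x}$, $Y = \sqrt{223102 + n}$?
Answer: $1 - \sqrt{302678} \approx -549.16$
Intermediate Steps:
$Y = \sqrt{302678}$ ($Y = \sqrt{223102 + 79576} = \sqrt{302678} \approx 550.16$)
$Q{\left(x,J \right)} = 1$ ($Q{\left(x,J \right)} = \frac{J + x}{J + x} = 1$)
$Q{\left(170,-466 \right)} - Y = 1 - \sqrt{302678}$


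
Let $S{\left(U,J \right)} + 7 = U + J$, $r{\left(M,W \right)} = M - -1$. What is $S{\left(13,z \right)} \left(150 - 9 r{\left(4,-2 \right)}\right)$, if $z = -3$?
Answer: $315$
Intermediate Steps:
$r{\left(M,W \right)} = 1 + M$ ($r{\left(M,W \right)} = M + 1 = 1 + M$)
$S{\left(U,J \right)} = -7 + J + U$ ($S{\left(U,J \right)} = -7 + \left(U + J\right) = -7 + \left(J + U\right) = -7 + J + U$)
$S{\left(13,z \right)} \left(150 - 9 r{\left(4,-2 \right)}\right) = \left(-7 - 3 + 13\right) \left(150 - 9 \left(1 + 4\right)\right) = 3 \left(150 - 45\right) = 3 \cdot 105 = 315$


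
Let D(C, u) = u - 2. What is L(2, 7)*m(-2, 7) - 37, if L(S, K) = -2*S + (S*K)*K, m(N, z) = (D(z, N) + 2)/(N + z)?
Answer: -373/5 ≈ -74.600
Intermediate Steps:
D(C, u) = -2 + u
m(N, z) = N/(N + z) (m(N, z) = ((-2 + N) + 2)/(N + z) = N/(N + z))
L(S, K) = -2*S + S*K² (L(S, K) = -2*S + (K*S)*K = -2*S + S*K²)
L(2, 7)*m(-2, 7) - 37 = (2*(-2 + 7²))*(-2/(-2 + 7)) - 37 = (2*(-2 + 49))*(-2/5) - 37 = (2*47)*(-2*⅕) - 37 = 94*(-⅖) - 37 = -188/5 - 37 = -373/5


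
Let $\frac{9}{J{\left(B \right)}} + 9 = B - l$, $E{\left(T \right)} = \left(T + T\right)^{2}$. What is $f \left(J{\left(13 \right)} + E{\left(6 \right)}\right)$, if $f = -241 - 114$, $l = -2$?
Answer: $- \frac{103305}{2} \approx -51653.0$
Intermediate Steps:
$E{\left(T \right)} = 4 T^{2}$ ($E{\left(T \right)} = \left(2 T\right)^{2} = 4 T^{2}$)
$f = -355$
$J{\left(B \right)} = \frac{9}{-7 + B}$ ($J{\left(B \right)} = \frac{9}{-9 + \left(B - -2\right)} = \frac{9}{-9 + \left(B + 2\right)} = \frac{9}{-9 + \left(2 + B\right)} = \frac{9}{-7 + B}$)
$f \left(J{\left(13 \right)} + E{\left(6 \right)}\right) = - 355 \left(\frac{9}{-7 + 13} + 4 \cdot 6^{2}\right) = - 355 \left(\frac{9}{6} + 4 \cdot 36\right) = - 355 \left(9 \cdot \frac{1}{6} + 144\right) = - 355 \left(\frac{3}{2} + 144\right) = \left(-355\right) \frac{291}{2} = - \frac{103305}{2}$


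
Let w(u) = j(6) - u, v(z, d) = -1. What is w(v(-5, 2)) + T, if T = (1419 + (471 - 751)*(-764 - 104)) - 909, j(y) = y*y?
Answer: 243587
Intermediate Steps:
j(y) = y²
w(u) = 36 - u (w(u) = 6² - u = 36 - u)
T = 243550 (T = (1419 - 280*(-868)) - 909 = (1419 + 243040) - 909 = 244459 - 909 = 243550)
w(v(-5, 2)) + T = (36 - 1*(-1)) + 243550 = (36 + 1) + 243550 = 37 + 243550 = 243587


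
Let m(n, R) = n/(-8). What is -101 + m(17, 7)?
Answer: -825/8 ≈ -103.13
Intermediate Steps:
m(n, R) = -n/8 (m(n, R) = n*(-⅛) = -n/8)
-101 + m(17, 7) = -101 - ⅛*17 = -101 - 17/8 = -825/8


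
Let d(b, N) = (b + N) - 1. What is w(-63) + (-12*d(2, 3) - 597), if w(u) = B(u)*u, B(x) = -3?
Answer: -456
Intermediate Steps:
d(b, N) = -1 + N + b (d(b, N) = (N + b) - 1 = -1 + N + b)
w(u) = -3*u
w(-63) + (-12*d(2, 3) - 597) = -3*(-63) + (-12*(-1 + 3 + 2) - 597) = 189 + (-12*4 - 597) = 189 + (-48 - 597) = 189 - 645 = -456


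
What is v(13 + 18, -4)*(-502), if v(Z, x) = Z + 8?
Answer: -19578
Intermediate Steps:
v(Z, x) = 8 + Z
v(13 + 18, -4)*(-502) = (8 + (13 + 18))*(-502) = (8 + 31)*(-502) = 39*(-502) = -19578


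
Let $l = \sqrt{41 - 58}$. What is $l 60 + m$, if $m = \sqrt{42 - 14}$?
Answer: $2 \sqrt{7} + 60 i \sqrt{17} \approx 5.2915 + 247.39 i$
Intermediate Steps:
$m = 2 \sqrt{7}$ ($m = \sqrt{28} = 2 \sqrt{7} \approx 5.2915$)
$l = i \sqrt{17}$ ($l = \sqrt{-17} = i \sqrt{17} \approx 4.1231 i$)
$l 60 + m = i \sqrt{17} \cdot 60 + 2 \sqrt{7} = 60 i \sqrt{17} + 2 \sqrt{7} = 2 \sqrt{7} + 60 i \sqrt{17}$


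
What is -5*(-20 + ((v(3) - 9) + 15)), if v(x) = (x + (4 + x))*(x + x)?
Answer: -230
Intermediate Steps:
v(x) = 2*x*(4 + 2*x) (v(x) = (4 + 2*x)*(2*x) = 2*x*(4 + 2*x))
-5*(-20 + ((v(3) - 9) + 15)) = -5*(-20 + ((4*3*(2 + 3) - 9) + 15)) = -5*(-20 + ((4*3*5 - 9) + 15)) = -5*(-20 + ((60 - 9) + 15)) = -5*(-20 + (51 + 15)) = -5*(-20 + 66) = -5*46 = -230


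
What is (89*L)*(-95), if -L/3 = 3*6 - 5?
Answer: 329745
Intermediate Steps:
L = -39 (L = -3*(3*6 - 5) = -3*(18 - 5) = -3*13 = -39)
(89*L)*(-95) = (89*(-39))*(-95) = -3471*(-95) = 329745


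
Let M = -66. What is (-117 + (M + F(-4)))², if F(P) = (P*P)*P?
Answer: 61009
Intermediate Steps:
F(P) = P³ (F(P) = P²*P = P³)
(-117 + (M + F(-4)))² = (-117 + (-66 + (-4)³))² = (-117 + (-66 - 64))² = (-117 - 130)² = (-247)² = 61009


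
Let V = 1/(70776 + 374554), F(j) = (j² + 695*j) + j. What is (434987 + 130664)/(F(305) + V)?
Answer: 251901359830/135961475651 ≈ 1.8527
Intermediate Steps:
F(j) = j² + 696*j
V = 1/445330 ≈ 2.2455e-6
(434987 + 130664)/(F(305) + V) = (434987 + 130664)/(305*(696 + 305) + 1/445330) = 565651/(305*1001 + 1/445330) = 565651/(305305 + 1/445330) = 565651/(135961475651/445330) = 565651*(445330/135961475651) = 251901359830/135961475651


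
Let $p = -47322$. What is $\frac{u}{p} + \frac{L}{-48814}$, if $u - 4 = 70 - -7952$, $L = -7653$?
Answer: $- \frac{14812949}{1154988054} \approx -0.012825$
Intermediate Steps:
$u = 8026$ ($u = 4 + \left(70 - -7952\right) = 4 + \left(70 + 7952\right) = 4 + 8022 = 8026$)
$\frac{u}{p} + \frac{L}{-48814} = \frac{8026}{-47322} - \frac{7653}{-48814} = 8026 \left(- \frac{1}{47322}\right) - - \frac{7653}{48814} = - \frac{4013}{23661} + \frac{7653}{48814} = - \frac{14812949}{1154988054}$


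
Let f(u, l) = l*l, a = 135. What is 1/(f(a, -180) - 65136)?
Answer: -1/32736 ≈ -3.0547e-5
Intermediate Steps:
f(u, l) = l**2
1/(f(a, -180) - 65136) = 1/((-180)**2 - 65136) = 1/(32400 - 65136) = 1/(-32736) = -1/32736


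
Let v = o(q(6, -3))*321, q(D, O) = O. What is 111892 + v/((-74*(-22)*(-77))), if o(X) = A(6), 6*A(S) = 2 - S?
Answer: 7013166883/62678 ≈ 1.1189e+5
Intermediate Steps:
A(S) = ⅓ - S/6 (A(S) = (2 - S)/6 = ⅓ - S/6)
o(X) = -⅔ (o(X) = ⅓ - ⅙*6 = ⅓ - 1 = -⅔)
v = -214 (v = -⅔*321 = -214)
111892 + v/((-74*(-22)*(-77))) = 111892 - 214/(-74*(-22)*(-77)) = 111892 - 214/(1628*(-77)) = 111892 - 214/(-125356) = 111892 - 214*(-1/125356) = 111892 + 107/62678 = 7013166883/62678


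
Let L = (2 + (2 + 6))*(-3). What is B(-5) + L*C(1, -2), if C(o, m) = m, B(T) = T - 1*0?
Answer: 55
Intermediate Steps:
B(T) = T (B(T) = T + 0 = T)
L = -30 (L = (2 + 8)*(-3) = 10*(-3) = -30)
B(-5) + L*C(1, -2) = -5 - 30*(-2) = -5 + 60 = 55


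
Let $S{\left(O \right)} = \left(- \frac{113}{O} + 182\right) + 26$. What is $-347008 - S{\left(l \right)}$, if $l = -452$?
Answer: $- \frac{1388865}{4} \approx -3.4722 \cdot 10^{5}$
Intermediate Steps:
$S{\left(O \right)} = 208 - \frac{113}{O}$ ($S{\left(O \right)} = \left(182 - \frac{113}{O}\right) + 26 = 208 - \frac{113}{O}$)
$-347008 - S{\left(l \right)} = -347008 - \left(208 - \frac{113}{-452}\right) = -347008 - \left(208 - - \frac{1}{4}\right) = -347008 - \left(208 + \frac{1}{4}\right) = -347008 - \frac{833}{4} = - \frac{1388865}{4}$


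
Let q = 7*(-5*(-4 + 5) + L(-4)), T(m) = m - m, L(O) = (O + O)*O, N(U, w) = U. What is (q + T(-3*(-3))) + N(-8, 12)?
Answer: 181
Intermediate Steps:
L(O) = 2*O**2 (L(O) = (2*O)*O = 2*O**2)
T(m) = 0
q = 189 (q = 7*(-5*(-4 + 5) + 2*(-4)**2) = 7*(-5*1 + 2*16) = 7*(-5 + 32) = 7*27 = 189)
(q + T(-3*(-3))) + N(-8, 12) = (189 + 0) - 8 = 189 - 8 = 181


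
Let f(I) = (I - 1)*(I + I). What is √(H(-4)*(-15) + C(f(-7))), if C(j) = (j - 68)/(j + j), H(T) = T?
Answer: √47194/28 ≈ 7.7586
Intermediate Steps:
f(I) = 2*I*(-1 + I) (f(I) = (-1 + I)*(2*I) = 2*I*(-1 + I))
C(j) = (-68 + j)/(2*j) (C(j) = (-68 + j)/((2*j)) = (-68 + j)*(1/(2*j)) = (-68 + j)/(2*j))
√(H(-4)*(-15) + C(f(-7))) = √(-4*(-15) + (-68 + 2*(-7)*(-1 - 7))/(2*((2*(-7)*(-1 - 7))))) = √(60 + (-68 + 2*(-7)*(-8))/(2*((2*(-7)*(-8))))) = √(60 + (½)*(-68 + 112)/112) = √(60 + (½)*(1/112)*44) = √(60 + 11/56) = √(3371/56) = √47194/28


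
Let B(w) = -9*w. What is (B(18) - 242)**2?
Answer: 163216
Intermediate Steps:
(B(18) - 242)**2 = (-9*18 - 242)**2 = (-162 - 242)**2 = (-404)**2 = 163216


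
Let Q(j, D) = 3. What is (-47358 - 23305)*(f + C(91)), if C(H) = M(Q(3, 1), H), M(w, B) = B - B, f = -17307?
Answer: 1222964541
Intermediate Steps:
M(w, B) = 0
C(H) = 0
(-47358 - 23305)*(f + C(91)) = (-47358 - 23305)*(-17307 + 0) = -70663*(-17307) = 1222964541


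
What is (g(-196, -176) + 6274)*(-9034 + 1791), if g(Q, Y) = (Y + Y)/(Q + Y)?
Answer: -4226797510/93 ≈ -4.5449e+7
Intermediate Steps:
g(Q, Y) = 2*Y/(Q + Y) (g(Q, Y) = (2*Y)/(Q + Y) = 2*Y/(Q + Y))
(g(-196, -176) + 6274)*(-9034 + 1791) = (2*(-176)/(-196 - 176) + 6274)*(-9034 + 1791) = (2*(-176)/(-372) + 6274)*(-7243) = (2*(-176)*(-1/372) + 6274)*(-7243) = (88/93 + 6274)*(-7243) = (583570/93)*(-7243) = -4226797510/93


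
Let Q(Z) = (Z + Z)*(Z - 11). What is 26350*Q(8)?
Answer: -1264800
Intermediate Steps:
Q(Z) = 2*Z*(-11 + Z) (Q(Z) = (2*Z)*(-11 + Z) = 2*Z*(-11 + Z))
26350*Q(8) = 26350*(2*8*(-11 + 8)) = 26350*(2*8*(-3)) = 26350*(-48) = -1264800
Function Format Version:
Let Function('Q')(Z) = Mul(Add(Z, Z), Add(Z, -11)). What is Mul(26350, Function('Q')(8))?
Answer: -1264800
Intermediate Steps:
Function('Q')(Z) = Mul(2, Z, Add(-11, Z)) (Function('Q')(Z) = Mul(Mul(2, Z), Add(-11, Z)) = Mul(2, Z, Add(-11, Z)))
Mul(26350, Function('Q')(8)) = Mul(26350, Mul(2, 8, Add(-11, 8))) = Mul(26350, Mul(2, 8, -3)) = Mul(26350, -48) = -1264800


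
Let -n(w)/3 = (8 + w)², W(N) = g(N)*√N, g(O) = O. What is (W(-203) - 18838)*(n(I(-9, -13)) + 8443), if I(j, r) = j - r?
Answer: -150911218 - 1626233*I*√203 ≈ -1.5091e+8 - 2.317e+7*I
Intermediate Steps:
W(N) = N^(3/2) (W(N) = N*√N = N^(3/2))
n(w) = -3*(8 + w)²
(W(-203) - 18838)*(n(I(-9, -13)) + 8443) = ((-203)^(3/2) - 18838)*(-3*(8 + (-9 - 1*(-13)))² + 8443) = (-203*I*√203 - 18838)*(-3*(8 + (-9 + 13))² + 8443) = (-18838 - 203*I*√203)*(-3*(8 + 4)² + 8443) = (-18838 - 203*I*√203)*(-3*12² + 8443) = (-18838 - 203*I*√203)*(-3*144 + 8443) = (-18838 - 203*I*√203)*(-432 + 8443) = (-18838 - 203*I*√203)*8011 = -150911218 - 1626233*I*√203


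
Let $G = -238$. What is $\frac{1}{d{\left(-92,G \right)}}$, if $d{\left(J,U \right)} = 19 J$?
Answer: $- \frac{1}{1748} \approx -0.00057208$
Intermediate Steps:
$\frac{1}{d{\left(-92,G \right)}} = \frac{1}{19 \left(-92\right)} = \frac{1}{-1748} = - \frac{1}{1748}$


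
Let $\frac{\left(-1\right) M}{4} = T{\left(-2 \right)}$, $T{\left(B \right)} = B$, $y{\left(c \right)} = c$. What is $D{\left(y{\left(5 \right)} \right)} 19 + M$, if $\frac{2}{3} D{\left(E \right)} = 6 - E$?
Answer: $\frac{73}{2} \approx 36.5$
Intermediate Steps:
$D{\left(E \right)} = 9 - \frac{3 E}{2}$ ($D{\left(E \right)} = \frac{3 \left(6 - E\right)}{2} = 9 - \frac{3 E}{2}$)
$M = 8$ ($M = \left(-4\right) \left(-2\right) = 8$)
$D{\left(y{\left(5 \right)} \right)} 19 + M = \left(9 - \frac{15}{2}\right) 19 + 8 = \frac{3}{2} \cdot 19 + 8 = \frac{57}{2} + 8 = \frac{73}{2}$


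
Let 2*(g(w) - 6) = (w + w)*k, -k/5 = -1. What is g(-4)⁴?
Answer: 38416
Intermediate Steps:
k = 5 (k = -5*(-1) = 5)
g(w) = 6 + 5*w (g(w) = 6 + ((w + w)*5)/2 = 6 + ((2*w)*5)/2 = 6 + (10*w)/2 = 6 + 5*w)
g(-4)⁴ = (6 + 5*(-4))⁴ = (6 - 20)⁴ = (-14)⁴ = 38416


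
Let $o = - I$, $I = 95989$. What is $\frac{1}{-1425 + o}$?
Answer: $- \frac{1}{97414} \approx -1.0265 \cdot 10^{-5}$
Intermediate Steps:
$o = -95989$ ($o = \left(-1\right) 95989 = -95989$)
$\frac{1}{-1425 + o} = \frac{1}{-1425 - 95989} = \frac{1}{-97414} = - \frac{1}{97414}$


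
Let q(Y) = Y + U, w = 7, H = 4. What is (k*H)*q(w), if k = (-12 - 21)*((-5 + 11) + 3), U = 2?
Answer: -10692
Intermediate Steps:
k = -297 (k = -33*(6 + 3) = -33*9 = -297)
q(Y) = 2 + Y (q(Y) = Y + 2 = 2 + Y)
(k*H)*q(w) = (-297*4)*(2 + 7) = -1188*9 = -10692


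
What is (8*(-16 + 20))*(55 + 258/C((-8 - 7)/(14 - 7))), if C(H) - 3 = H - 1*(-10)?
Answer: 47888/19 ≈ 2520.4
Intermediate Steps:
C(H) = 13 + H (C(H) = 3 + (H - 1*(-10)) = 3 + (H + 10) = 3 + (10 + H) = 13 + H)
(8*(-16 + 20))*(55 + 258/C((-8 - 7)/(14 - 7))) = (8*(-16 + 20))*(55 + 258/(13 + (-8 - 7)/(14 - 7))) = (8*4)*(55 + 258/(13 - 15/7)) = 32*(55 + 258/(13 - 15*1/7)) = 32*(55 + 258/(13 - 15/7)) = 32*(55 + 258/(76/7)) = 32*(55 + 258*(7/76)) = 32*(55 + 903/38) = 32*(2993/38) = 47888/19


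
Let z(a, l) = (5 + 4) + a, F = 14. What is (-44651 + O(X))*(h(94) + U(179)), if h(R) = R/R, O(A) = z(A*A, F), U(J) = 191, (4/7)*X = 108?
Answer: -1712832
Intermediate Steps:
X = 189 (X = (7/4)*108 = 189)
z(a, l) = 9 + a
O(A) = 9 + A**2 (O(A) = 9 + A*A = 9 + A**2)
h(R) = 1
(-44651 + O(X))*(h(94) + U(179)) = (-44651 + (9 + 189**2))*(1 + 191) = (-44651 + (9 + 35721))*192 = (-44651 + 35730)*192 = -8921*192 = -1712832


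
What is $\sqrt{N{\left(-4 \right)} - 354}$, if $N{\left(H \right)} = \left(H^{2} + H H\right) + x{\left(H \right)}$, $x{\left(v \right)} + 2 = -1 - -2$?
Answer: $i \sqrt{323} \approx 17.972 i$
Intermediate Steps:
$x{\left(v \right)} = -1$ ($x{\left(v \right)} = -2 - -1 = -2 + \left(-1 + 2\right) = -2 + 1 = -1$)
$N{\left(H \right)} = -1 + 2 H^{2}$ ($N{\left(H \right)} = \left(H^{2} + H H\right) - 1 = \left(H^{2} + H^{2}\right) - 1 = 2 H^{2} - 1 = -1 + 2 H^{2}$)
$\sqrt{N{\left(-4 \right)} - 354} = \sqrt{\left(-1 + 2 \left(-4\right)^{2}\right) - 354} = \sqrt{\left(-1 + 2 \cdot 16\right) - 354} = \sqrt{\left(-1 + 32\right) - 354} = \sqrt{31 - 354} = \sqrt{-323} = i \sqrt{323}$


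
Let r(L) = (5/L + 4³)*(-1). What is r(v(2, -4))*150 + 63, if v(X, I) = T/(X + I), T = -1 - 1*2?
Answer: -10037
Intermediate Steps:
T = -3 (T = -1 - 2 = -3)
v(X, I) = -3/(I + X) (v(X, I) = -3/(X + I) = -3/(I + X))
r(L) = -64 - 5/L (r(L) = (5/L + 64)*(-1) = (64 + 5/L)*(-1) = -64 - 5/L)
r(v(2, -4))*150 + 63 = (-64 - 5/((-3/(-4 + 2))))*150 + 63 = (-64 - 5/((-3/(-2))))*150 + 63 = (-64 - 5/((-3*(-½))))*150 + 63 = (-64 - 5/3/2)*150 + 63 = (-64 - 5*⅔)*150 + 63 = (-64 - 10/3)*150 + 63 = -202/3*150 + 63 = -10100 + 63 = -10037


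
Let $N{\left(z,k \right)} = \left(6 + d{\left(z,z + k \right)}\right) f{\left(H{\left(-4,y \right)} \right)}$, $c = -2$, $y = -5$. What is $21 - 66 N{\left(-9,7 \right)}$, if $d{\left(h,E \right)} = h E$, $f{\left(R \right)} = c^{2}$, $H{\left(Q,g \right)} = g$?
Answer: $-6315$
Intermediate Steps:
$f{\left(R \right)} = 4$ ($f{\left(R \right)} = \left(-2\right)^{2} = 4$)
$d{\left(h,E \right)} = E h$
$N{\left(z,k \right)} = 24 + 4 z \left(k + z\right)$ ($N{\left(z,k \right)} = \left(6 + \left(z + k\right) z\right) 4 = \left(6 + \left(k + z\right) z\right) 4 = \left(6 + z \left(k + z\right)\right) 4 = 24 + 4 z \left(k + z\right)$)
$21 - 66 N{\left(-9,7 \right)} = 21 - 66 \left(24 + 4 \left(-9\right) \left(7 - 9\right)\right) = 21 - 66 \left(24 + 4 \left(-9\right) \left(-2\right)\right) = 21 - 66 \left(24 + 72\right) = 21 - 6336 = -6315$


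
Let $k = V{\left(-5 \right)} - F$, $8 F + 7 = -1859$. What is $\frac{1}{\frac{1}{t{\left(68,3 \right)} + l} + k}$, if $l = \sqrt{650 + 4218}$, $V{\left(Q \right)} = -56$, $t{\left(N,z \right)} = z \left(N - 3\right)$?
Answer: $\frac{94036372}{16668499973} + \frac{32 \sqrt{1217}}{16668499973} \approx 0.0056416$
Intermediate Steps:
$F = - \frac{933}{4}$ ($F = - \frac{7}{8} + \frac{1}{8} \left(-1859\right) = - \frac{7}{8} - \frac{1859}{8} = - \frac{933}{4} \approx -233.25$)
$t{\left(N,z \right)} = z \left(-3 + N\right)$
$l = 2 \sqrt{1217}$ ($l = \sqrt{4868} = 2 \sqrt{1217} \approx 69.771$)
$k = \frac{709}{4}$ ($k = -56 - - \frac{933}{4} = -56 + \frac{933}{4} = \frac{709}{4} \approx 177.25$)
$\frac{1}{\frac{1}{t{\left(68,3 \right)} + l} + k} = \frac{1}{\frac{1}{3 \left(-3 + 68\right) + 2 \sqrt{1217}} + \frac{709}{4}} = \frac{1}{\frac{1}{3 \cdot 65 + 2 \sqrt{1217}} + \frac{709}{4}} = \frac{1}{\frac{1}{195 + 2 \sqrt{1217}} + \frac{709}{4}} = \frac{1}{\frac{709}{4} + \frac{1}{195 + 2 \sqrt{1217}}}$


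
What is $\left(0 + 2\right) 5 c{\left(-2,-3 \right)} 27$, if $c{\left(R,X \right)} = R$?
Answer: $-540$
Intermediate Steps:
$\left(0 + 2\right) 5 c{\left(-2,-3 \right)} 27 = \left(0 + 2\right) 5 \left(-2\right) 27 = 2 \cdot 5 \left(-2\right) 27 = 10 \left(-2\right) 27 = \left(-20\right) 27 = -540$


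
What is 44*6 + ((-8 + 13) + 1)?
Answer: 270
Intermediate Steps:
44*6 + ((-8 + 13) + 1) = 264 + (5 + 1) = 264 + 6 = 270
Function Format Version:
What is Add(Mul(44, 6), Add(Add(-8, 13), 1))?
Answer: 270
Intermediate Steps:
Add(Mul(44, 6), Add(Add(-8, 13), 1)) = Add(264, Add(5, 1)) = Add(264, 6) = 270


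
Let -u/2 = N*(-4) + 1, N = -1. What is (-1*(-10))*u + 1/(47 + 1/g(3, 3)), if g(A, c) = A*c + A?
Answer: -56488/565 ≈ -99.979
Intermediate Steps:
g(A, c) = A + A*c
u = -10 (u = -2*(-1*(-4) + 1) = -2*(4 + 1) = -2*5 = -10)
(-1*(-10))*u + 1/(47 + 1/g(3, 3)) = -1*(-10)*(-10) + 1/(47 + 1/(3*(1 + 3))) = 10*(-10) + 1/(47 + 1/(3*4)) = -100 + 1/(47 + 1/12) = -100 + 1/(565/12) = -100 + 12/565 = -56488/565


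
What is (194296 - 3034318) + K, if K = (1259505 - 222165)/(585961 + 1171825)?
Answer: -2496074936976/878893 ≈ -2.8400e+6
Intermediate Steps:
K = 518670/878893 (K = 1037340/1757786 = 1037340*(1/1757786) = 518670/878893 ≈ 0.59014)
(194296 - 3034318) + K = (194296 - 3034318) + 518670/878893 = -2840022 + 518670/878893 = -2496074936976/878893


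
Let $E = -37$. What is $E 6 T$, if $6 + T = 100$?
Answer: $-20868$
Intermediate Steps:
$T = 94$ ($T = -6 + 100 = 94$)
$E 6 T = \left(-37\right) 6 \cdot 94 = \left(-222\right) 94 = -20868$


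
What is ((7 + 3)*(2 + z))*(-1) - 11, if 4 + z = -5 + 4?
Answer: 19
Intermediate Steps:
z = -5 (z = -4 + (-5 + 4) = -4 - 1 = -5)
((7 + 3)*(2 + z))*(-1) - 11 = ((7 + 3)*(2 - 5))*(-1) - 11 = (10*(-3))*(-1) - 11 = -30*(-1) - 11 = 30 - 11 = 19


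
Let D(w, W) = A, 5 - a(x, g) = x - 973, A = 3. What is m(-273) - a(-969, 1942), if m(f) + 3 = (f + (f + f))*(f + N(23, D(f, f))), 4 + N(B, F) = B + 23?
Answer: 187239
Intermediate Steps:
a(x, g) = 978 - x (a(x, g) = 5 - (x - 973) = 5 - (-973 + x) = 5 + (973 - x) = 978 - x)
D(w, W) = 3
N(B, F) = 19 + B (N(B, F) = -4 + (B + 23) = -4 + (23 + B) = 19 + B)
m(f) = -3 + 3*f*(42 + f) (m(f) = -3 + (f + (f + f))*(f + (19 + 23)) = -3 + (f + 2*f)*(f + 42) = -3 + (3*f)*(42 + f) = -3 + 3*f*(42 + f))
m(-273) - a(-969, 1942) = (-3 + 3*(-273)² + 126*(-273)) - (978 - 1*(-969)) = (-3 + 3*74529 - 34398) - (978 + 969) = (-3 + 223587 - 34398) - 1*1947 = 189186 - 1947 = 187239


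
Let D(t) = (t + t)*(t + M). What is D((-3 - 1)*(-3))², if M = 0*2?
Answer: 82944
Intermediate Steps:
M = 0
D(t) = 2*t² (D(t) = (t + t)*(t + 0) = (2*t)*t = 2*t²)
D((-3 - 1)*(-3))² = (2*((-3 - 1)*(-3))²)² = (2*(-4*(-3))²)² = (2*12²)² = (2*144)² = 288² = 82944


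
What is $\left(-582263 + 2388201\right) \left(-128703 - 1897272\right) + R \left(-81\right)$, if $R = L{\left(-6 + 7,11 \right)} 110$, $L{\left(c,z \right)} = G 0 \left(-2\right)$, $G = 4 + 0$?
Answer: $-3658785239550$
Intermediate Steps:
$G = 4$
$L{\left(c,z \right)} = 0$ ($L{\left(c,z \right)} = 4 \cdot 0 \left(-2\right) = 0 \left(-2\right) = 0$)
$R = 0$ ($R = 0 \cdot 110 = 0$)
$\left(-582263 + 2388201\right) \left(-128703 - 1897272\right) + R \left(-81\right) = \left(-582263 + 2388201\right) \left(-128703 - 1897272\right) + 0 \left(-81\right) = 1805938 \left(-2025975\right) + 0 = -3658785239550 + 0 = -3658785239550$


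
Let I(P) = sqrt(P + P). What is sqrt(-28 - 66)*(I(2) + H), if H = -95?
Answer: -93*I*sqrt(94) ≈ -901.67*I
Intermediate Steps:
I(P) = sqrt(2)*sqrt(P) (I(P) = sqrt(2*P) = sqrt(2)*sqrt(P))
sqrt(-28 - 66)*(I(2) + H) = sqrt(-28 - 66)*(sqrt(2)*sqrt(2) - 95) = sqrt(-94)*(2 - 95) = (I*sqrt(94))*(-93) = -93*I*sqrt(94)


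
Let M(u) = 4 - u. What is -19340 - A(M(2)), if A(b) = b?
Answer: -19342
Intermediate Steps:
-19340 - A(M(2)) = -19340 - (4 - 1*2) = -19340 - (4 - 2) = -19340 - 1*2 = -19340 - 2 = -19342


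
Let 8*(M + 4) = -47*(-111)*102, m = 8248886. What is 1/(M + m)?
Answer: 4/33261595 ≈ 1.2026e-7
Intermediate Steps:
M = 266051/4 (M = -4 + (-47*(-111)*102)/8 = -4 + (5217*102)/8 = -4 + (⅛)*532134 = -4 + 266067/4 = 266051/4 ≈ 66513.)
1/(M + m) = 1/(266051/4 + 8248886) = 1/(33261595/4) = 4/33261595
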